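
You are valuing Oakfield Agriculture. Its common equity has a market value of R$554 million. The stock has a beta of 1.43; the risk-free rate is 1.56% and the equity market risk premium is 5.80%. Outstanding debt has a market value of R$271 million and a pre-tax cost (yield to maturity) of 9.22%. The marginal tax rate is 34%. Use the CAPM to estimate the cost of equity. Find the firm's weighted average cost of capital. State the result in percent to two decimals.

Cost of equity via CAPM: Re = 1.56% + 1.43 × 5.8% = 9.8540%.
Total capital V = 554 + 271 = 825.
Equity: weight = 554/825 = 0.6715; cost = 9.854%.
Debt: weight = 271/825 = 0.3285; after-tax cost = 9.22% × (1 − 34%) = 6.0852%.
WACC = 0.6715 × 9.8540% + 0.3285 × 6.0852% = 8.6160%.

8.62%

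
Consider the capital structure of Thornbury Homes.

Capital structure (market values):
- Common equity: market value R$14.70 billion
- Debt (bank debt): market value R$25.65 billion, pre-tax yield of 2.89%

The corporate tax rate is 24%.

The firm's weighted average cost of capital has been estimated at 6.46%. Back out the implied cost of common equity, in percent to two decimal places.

13.90%

Total capital V = 14.7 + 25.65 = 40.35.
Equity weight = 14.7/40.35 = 0.3643.
Bank debt weight = 25.65/40.35 = 0.6357.
Debt contribution = 0.6357 × 2.89% × (1 − 24%) = 1.3962%.
Required equity contribution = 6.46% − 1.3962% = 5.0638%.
Re = 5.0638% / 0.3643 = 13.8995%.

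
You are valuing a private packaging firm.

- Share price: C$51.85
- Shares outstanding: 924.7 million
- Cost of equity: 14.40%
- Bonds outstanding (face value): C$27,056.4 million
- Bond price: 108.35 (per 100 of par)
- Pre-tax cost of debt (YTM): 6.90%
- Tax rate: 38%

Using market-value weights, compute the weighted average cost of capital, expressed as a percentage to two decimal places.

Market value of equity E = 51.85 × 924.7m = 47945.695m. Market value of debt D = 27056.4m × 108.35/100 = 29315.6094m.
Total capital V = 47945.695 + 29315.6094 = 77261.3044.
Equity: weight = 47945.695/77261.3044 = 0.6206; cost = 14.4%.
Bonds outstanding: weight = 29315.6094/77261.3044 = 0.3794; after-tax cost = 6.9% × (1 − 38%) = 4.2780%.
WACC = 0.6206 × 14.4000% + 0.3794 × 4.2780% = 10.5594%.

10.56%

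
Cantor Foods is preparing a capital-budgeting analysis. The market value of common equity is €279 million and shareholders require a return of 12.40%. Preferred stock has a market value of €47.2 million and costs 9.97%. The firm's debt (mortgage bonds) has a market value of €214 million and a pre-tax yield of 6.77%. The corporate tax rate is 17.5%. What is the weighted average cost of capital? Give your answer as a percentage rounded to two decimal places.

9.49%

Total capital V = 279 + 47.2 + 214 = 540.2.
Equity: weight = 279/540.2 = 0.5165; cost = 12.4%.
Preferred: weight = 47.2/540.2 = 0.0874; cost = 9.97%.
Mortgage bonds: weight = 214/540.2 = 0.3961; after-tax cost = 6.77% × (1 − 17.5%) = 5.5852%.
WACC = 0.5165 × 12.4000% + 0.0874 × 9.9700% + 0.3961 × 5.5852% = 9.4880%.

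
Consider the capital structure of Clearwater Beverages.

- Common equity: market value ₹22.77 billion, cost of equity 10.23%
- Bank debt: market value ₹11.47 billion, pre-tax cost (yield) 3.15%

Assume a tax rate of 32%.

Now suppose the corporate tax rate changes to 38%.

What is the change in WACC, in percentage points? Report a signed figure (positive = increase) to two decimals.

-0.06 pp

Current WACC:
Total capital V = 22.77 + 11.47 = 34.24.
Equity: weight = 22.77/34.24 = 0.6650; cost = 10.23%.
Bank debt: weight = 11.47/34.24 = 0.3350; after-tax cost = 3.15% × (1 − 32%) = 2.1420%.
WACC = 0.6650 × 10.2300% + 0.3350 × 2.1420% = 7.5206%.
After the change:
Total capital V = 22.77 + 11.47 = 34.24.
Equity: weight = 22.77/34.24 = 0.6650; cost = 10.23%.
Bank debt: weight = 11.47/34.24 = 0.3350; after-tax cost = 3.15% × (1 − 38%) = 1.9530%.
WACC = 0.6650 × 10.2300% + 0.3350 × 1.9530% = 7.4573%.
Change in WACC = 7.4573% − 7.5206% = -0.0633 pp.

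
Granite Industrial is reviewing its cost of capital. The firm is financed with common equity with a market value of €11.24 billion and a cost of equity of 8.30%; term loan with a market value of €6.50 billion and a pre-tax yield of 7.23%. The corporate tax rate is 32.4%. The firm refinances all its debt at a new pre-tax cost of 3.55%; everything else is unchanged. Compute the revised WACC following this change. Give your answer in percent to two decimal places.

6.14%

After the change:
Total capital V = 11.24 + 6.5 = 17.74.
Equity: weight = 11.24/17.74 = 0.6336; cost = 8.3%.
Term loan: weight = 6.5/17.74 = 0.3664; after-tax cost = 3.55% × (1 − 32.4%) = 2.3998%.
WACC = 0.6336 × 8.3000% + 0.3664 × 2.3998% = 6.1381%.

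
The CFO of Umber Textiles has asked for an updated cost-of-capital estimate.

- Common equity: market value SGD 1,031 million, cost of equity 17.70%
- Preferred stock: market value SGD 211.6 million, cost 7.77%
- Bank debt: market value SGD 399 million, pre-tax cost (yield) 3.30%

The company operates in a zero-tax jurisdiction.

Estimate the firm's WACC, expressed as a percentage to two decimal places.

Total capital V = 1031 + 211.6 + 399 = 1641.6.
Equity: weight = 1031/1641.6 = 0.6280; cost = 17.7%.
Preferred: weight = 211.6/1641.6 = 0.1289; cost = 7.77%.
Bank debt: weight = 399/1641.6 = 0.2431; after-tax cost = 3.3% × (1 − 0%) = 3.3000%.
WACC = 0.6280 × 17.7000% + 0.1289 × 7.7700% + 0.2431 × 3.3000% = 12.9200%.

12.92%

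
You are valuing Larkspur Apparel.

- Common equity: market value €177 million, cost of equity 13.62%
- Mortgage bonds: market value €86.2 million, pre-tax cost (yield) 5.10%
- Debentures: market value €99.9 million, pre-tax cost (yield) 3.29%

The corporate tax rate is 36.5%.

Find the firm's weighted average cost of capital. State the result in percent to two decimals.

Total capital V = 177 + 86.2 + 99.9 = 363.1.
Equity: weight = 177/363.1 = 0.4875; cost = 13.62%.
Mortgage bonds: weight = 86.2/363.1 = 0.2374; after-tax cost = 5.1% × (1 − 36.5%) = 3.2385%.
Debentures: weight = 99.9/363.1 = 0.2751; after-tax cost = 3.29% × (1 − 36.5%) = 2.0892%.
WACC = 0.4875 × 13.6200% + 0.2374 × 3.2385% + 0.2751 × 2.0892% = 7.9829%.

7.98%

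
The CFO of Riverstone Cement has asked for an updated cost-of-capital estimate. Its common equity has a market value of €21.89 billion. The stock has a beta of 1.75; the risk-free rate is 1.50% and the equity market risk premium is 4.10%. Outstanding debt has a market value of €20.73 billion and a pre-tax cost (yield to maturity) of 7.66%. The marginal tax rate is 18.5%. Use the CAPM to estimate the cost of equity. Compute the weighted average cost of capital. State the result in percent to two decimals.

Cost of equity via CAPM: Re = 1.5% + 1.75 × 4.1% = 8.6750%.
Total capital V = 21.89 + 20.73 = 42.62.
Equity: weight = 21.89/42.62 = 0.5136; cost = 8.675%.
Debt: weight = 20.73/42.62 = 0.4864; after-tax cost = 7.66% × (1 − 18.5%) = 6.2429%.
WACC = 0.5136 × 8.6750% + 0.4864 × 6.2429% = 7.4920%.

7.49%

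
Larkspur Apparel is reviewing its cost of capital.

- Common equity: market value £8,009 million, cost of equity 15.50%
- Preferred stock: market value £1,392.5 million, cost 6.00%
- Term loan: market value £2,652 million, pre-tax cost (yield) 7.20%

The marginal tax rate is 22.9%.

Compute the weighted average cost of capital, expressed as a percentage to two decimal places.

Total capital V = 8009 + 1392.5 + 2652 = 12053.5.
Equity: weight = 8009/12053.5 = 0.6645; cost = 15.5%.
Preferred: weight = 1392.5/12053.5 = 0.1155; cost = 6%.
Term loan: weight = 2652/12053.5 = 0.2200; after-tax cost = 7.2% × (1 − 22.9%) = 5.5512%.
WACC = 0.6645 × 15.5000% + 0.1155 × 6.0000% + 0.2200 × 5.5512% = 12.2136%.

12.21%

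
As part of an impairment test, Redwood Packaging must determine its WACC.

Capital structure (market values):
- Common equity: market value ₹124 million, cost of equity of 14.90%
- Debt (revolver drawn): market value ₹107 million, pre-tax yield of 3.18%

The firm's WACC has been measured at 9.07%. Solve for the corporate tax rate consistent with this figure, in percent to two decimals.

Total capital V = 124 + 107 = 231.
Equity weight = 124/231 = 0.5368.
Revolver drawn weight = 107/231 = 0.4632.
Equity contribution = 0.5368 × 14.9% = 7.9983%.
Debt contribution must be 9.07% − 7.9983% = 1.0717%.
0.4632 × 3.18% × (1 − T) = 1.0717%  ⇒  (1 − T) = 0.7276.
T = 27.2409%.

27.24%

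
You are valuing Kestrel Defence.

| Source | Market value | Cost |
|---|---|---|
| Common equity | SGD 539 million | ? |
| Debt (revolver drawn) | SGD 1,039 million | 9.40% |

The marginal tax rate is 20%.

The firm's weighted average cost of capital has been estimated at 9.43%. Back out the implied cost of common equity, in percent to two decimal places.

Total capital V = 539 + 1039 = 1578.
Equity weight = 539/1578 = 0.3416.
Revolver drawn weight = 1039/1578 = 0.6584.
Debt contribution = 0.6584 × 9.4% × (1 − 20%) = 4.9514%.
Required equity contribution = 9.43% − 4.9514% = 4.4786%.
Re = 4.4786% / 0.3416 = 13.1118%.

13.11%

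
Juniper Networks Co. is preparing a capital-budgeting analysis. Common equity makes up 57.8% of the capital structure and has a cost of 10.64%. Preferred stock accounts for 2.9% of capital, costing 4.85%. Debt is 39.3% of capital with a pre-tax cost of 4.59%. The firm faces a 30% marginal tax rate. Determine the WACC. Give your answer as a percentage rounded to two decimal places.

After-tax cost of debt = 4.59% × (1 − 30%) = 3.2130%.
WACC = 0.578 × 10.6400% + 0.029 × 4.8500% + 0.393 × 3.2130% = 7.5533%.

7.55%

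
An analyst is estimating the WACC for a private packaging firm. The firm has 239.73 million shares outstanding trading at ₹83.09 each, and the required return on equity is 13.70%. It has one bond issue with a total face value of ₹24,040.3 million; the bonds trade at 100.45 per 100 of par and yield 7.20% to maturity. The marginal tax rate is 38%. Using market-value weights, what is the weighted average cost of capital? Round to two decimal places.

8.64%

Market value of equity E = 83.09 × 239.73m = 19919.1657m. Market value of debt D = 24040.3m × 100.45/100 = 24148.48135m.
Total capital V = 19919.1657 + 24148.48135 = 44067.64705.
Equity: weight = 19919.1657/44067.64705 = 0.4520; cost = 13.7%.
Bonds outstanding: weight = 24148.48135/44067.64705 = 0.5480; after-tax cost = 7.2% × (1 − 38%) = 4.4640%.
WACC = 0.4520 × 13.7000% + 0.5480 × 4.4640% = 8.6388%.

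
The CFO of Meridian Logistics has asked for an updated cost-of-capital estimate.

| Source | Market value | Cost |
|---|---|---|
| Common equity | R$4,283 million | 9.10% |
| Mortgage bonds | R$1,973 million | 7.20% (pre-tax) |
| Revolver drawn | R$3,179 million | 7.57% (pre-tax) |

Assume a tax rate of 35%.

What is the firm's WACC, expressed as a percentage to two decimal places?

6.77%

Total capital V = 4283 + 1973 + 3179 = 9435.
Equity: weight = 4283/9435 = 0.4539; cost = 9.1%.
Mortgage bonds: weight = 1973/9435 = 0.2091; after-tax cost = 7.2% × (1 − 35%) = 4.6800%.
Revolver drawn: weight = 3179/9435 = 0.3369; after-tax cost = 7.57% × (1 − 35%) = 4.9205%.
WACC = 0.4539 × 9.1000% + 0.2091 × 4.6800% + 0.3369 × 4.9205% = 6.7675%.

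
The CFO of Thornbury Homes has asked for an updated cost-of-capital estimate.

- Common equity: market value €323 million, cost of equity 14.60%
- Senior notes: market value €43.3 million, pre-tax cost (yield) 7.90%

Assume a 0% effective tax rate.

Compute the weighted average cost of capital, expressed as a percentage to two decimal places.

13.81%

Total capital V = 323 + 43.3 = 366.3.
Equity: weight = 323/366.3 = 0.8818; cost = 14.6%.
Senior notes: weight = 43.3/366.3 = 0.1182; after-tax cost = 7.9% × (1 − 0%) = 7.9000%.
WACC = 0.8818 × 14.6000% + 0.1182 × 7.9000% = 13.8080%.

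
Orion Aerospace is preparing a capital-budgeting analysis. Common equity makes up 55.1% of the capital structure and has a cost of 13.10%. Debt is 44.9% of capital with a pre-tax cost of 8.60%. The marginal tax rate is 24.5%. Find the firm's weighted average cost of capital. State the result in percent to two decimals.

10.13%

After-tax cost of debt = 8.6% × (1 − 24.5%) = 6.4930%.
WACC = 0.551 × 13.1000% + 0.449 × 6.4930% = 10.1335%.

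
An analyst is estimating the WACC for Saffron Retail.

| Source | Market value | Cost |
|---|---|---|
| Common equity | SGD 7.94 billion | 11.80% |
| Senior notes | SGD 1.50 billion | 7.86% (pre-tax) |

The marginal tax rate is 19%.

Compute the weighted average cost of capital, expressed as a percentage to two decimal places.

10.94%

Total capital V = 7.94 + 1.5 = 9.44.
Equity: weight = 7.94/9.44 = 0.8411; cost = 11.8%.
Senior notes: weight = 1.5/9.44 = 0.1589; after-tax cost = 7.86% × (1 − 19%) = 6.3666%.
WACC = 0.8411 × 11.8000% + 0.1589 × 6.3666% = 10.9366%.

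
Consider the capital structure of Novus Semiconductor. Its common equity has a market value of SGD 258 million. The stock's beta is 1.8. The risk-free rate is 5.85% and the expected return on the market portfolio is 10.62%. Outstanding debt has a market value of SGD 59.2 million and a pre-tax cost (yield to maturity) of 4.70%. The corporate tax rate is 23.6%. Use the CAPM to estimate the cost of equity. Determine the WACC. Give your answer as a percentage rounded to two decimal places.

Market risk premium = 10.62% − 5.85% = 4.77%.
Cost of equity via CAPM: Re = 5.85% + 1.8 × 4.77% = 14.4360%.
Total capital V = 258 + 59.2 = 317.2.
Equity: weight = 258/317.2 = 0.8134; cost = 14.436%.
Debt: weight = 59.2/317.2 = 0.1866; after-tax cost = 4.7% × (1 − 23.6%) = 3.5908%.
WACC = 0.8134 × 14.4360% + 0.1866 × 3.5908% = 12.4119%.

12.41%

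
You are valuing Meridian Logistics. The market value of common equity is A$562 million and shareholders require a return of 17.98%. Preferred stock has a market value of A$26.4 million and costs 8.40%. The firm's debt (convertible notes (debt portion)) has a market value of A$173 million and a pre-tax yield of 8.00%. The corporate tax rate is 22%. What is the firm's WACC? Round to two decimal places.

14.98%

Total capital V = 562 + 26.4 + 173 = 761.4.
Equity: weight = 562/761.4 = 0.7381; cost = 17.98%.
Preferred: weight = 26.4/761.4 = 0.0347; cost = 8.4%.
Convertible notes (debt portion): weight = 173/761.4 = 0.2272; after-tax cost = 8% × (1 − 22%) = 6.2400%.
WACC = 0.7381 × 17.9800% + 0.0347 × 8.4000% + 0.2272 × 6.2400% = 14.9804%.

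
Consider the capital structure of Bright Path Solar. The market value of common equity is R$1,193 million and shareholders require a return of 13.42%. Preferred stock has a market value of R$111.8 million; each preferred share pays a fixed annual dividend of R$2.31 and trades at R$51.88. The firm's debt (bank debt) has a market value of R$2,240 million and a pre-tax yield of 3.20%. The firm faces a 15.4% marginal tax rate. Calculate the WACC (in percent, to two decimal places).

Cost of preferred: Rp = 2.31 / 51.88 = 4.4526%.
Total capital V = 1193 + 111.8 + 2240 = 3544.8.
Equity: weight = 1193/3544.8 = 0.3365; cost = 13.42%.
Preferred: weight = 111.8/3544.8 = 0.0315; cost = 4.4526%.
Bank debt: weight = 2240/3544.8 = 0.6319; after-tax cost = 3.2% × (1 − 15.4%) = 2.7072%.
WACC = 0.3365 × 13.4200% + 0.0315 × 4.4526% + 0.6319 × 2.7072% = 6.3676%.

6.37%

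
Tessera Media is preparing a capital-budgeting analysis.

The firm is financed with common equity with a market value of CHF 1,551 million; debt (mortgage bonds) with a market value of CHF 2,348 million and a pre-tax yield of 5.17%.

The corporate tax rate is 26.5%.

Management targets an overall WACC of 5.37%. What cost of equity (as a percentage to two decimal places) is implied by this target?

Total capital V = 1551 + 2348 = 3899.
Equity weight = 1551/3899 = 0.3978.
Mortgage bonds weight = 2348/3899 = 0.6022.
Debt contribution = 0.6022 × 5.17% × (1 − 26.5%) = 2.2884%.
Required equity contribution = 5.37% − 2.2884% = 3.0816%.
Re = 3.0816% / 0.3978 = 7.7468%.

7.75%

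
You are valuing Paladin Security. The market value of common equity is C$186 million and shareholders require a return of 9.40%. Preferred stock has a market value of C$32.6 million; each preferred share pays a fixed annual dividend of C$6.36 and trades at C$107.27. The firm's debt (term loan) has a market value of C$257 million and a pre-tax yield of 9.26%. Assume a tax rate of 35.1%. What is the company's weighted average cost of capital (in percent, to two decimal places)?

7.33%

Cost of preferred: Rp = 6.36 / 107.27 = 5.9290%.
Total capital V = 186 + 32.6 + 257 = 475.6.
Equity: weight = 186/475.6 = 0.3911; cost = 9.4%.
Preferred: weight = 32.6/475.6 = 0.0685; cost = 5.929%.
Term loan: weight = 257/475.6 = 0.5404; after-tax cost = 9.26% × (1 − 35.1%) = 6.0097%.
WACC = 0.3911 × 9.4000% + 0.0685 × 5.9290% + 0.5404 × 6.0097% = 7.3301%.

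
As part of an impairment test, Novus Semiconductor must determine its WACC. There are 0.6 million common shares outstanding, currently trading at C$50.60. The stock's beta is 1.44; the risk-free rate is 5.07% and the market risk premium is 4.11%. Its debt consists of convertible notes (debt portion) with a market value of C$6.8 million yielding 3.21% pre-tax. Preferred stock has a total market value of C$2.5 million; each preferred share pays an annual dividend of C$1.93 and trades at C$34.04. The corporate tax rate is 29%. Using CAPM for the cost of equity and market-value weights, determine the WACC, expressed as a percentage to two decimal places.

9.16%

Cost of equity via CAPM: Re = 5.07% + 1.44 × 4.11% = 10.9884%.
Cost of preferred: Rp = 1.93 / 34.04 = 5.6698%.
Market value of equity E = 50.6 × 0.6m = 30.36m.
Total capital V = 30.36 + 2.5 + 6.8 = 39.66.
Equity: weight = 30.36/39.66 = 0.7655; cost = 10.9884%.
Preferred: weight = 2.5/39.66 = 0.0630; cost = 5.6698%.
Convertible notes (debt portion): weight = 6.8/39.66 = 0.1715; after-tax cost = 3.21% × (1 − 29%) = 2.2791%.
WACC = 0.7655 × 10.9884% + 0.0630 × 5.6698% + 0.1715 × 2.2791% = 9.1599%.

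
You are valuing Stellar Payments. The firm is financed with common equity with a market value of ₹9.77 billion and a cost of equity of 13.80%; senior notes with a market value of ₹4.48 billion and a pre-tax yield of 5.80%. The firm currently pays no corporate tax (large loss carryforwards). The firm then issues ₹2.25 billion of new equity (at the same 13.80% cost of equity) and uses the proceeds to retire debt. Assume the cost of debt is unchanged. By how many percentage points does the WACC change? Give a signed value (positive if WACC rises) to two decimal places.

+1.26 pp

Current WACC:
Total capital V = 9.77 + 4.48 = 14.25.
Equity: weight = 9.77/14.25 = 0.6856; cost = 13.8%.
Senior notes: weight = 4.48/14.25 = 0.3144; after-tax cost = 5.8% × (1 − 0%) = 5.8000%.
WACC = 0.6856 × 13.8000% + 0.3144 × 5.8000% = 11.2849%.
After the change:
Total capital V = 12.02 + 2.23 = 14.25.
Equity: weight = 12.02/14.25 = 0.8435; cost = 13.8%.
Senior notes: weight = 2.23/14.25 = 0.1565; after-tax cost = 5.8% × (1 − 0%) = 5.8000%.
WACC = 0.8435 × 13.8000% + 0.1565 × 5.8000% = 12.5481%.
Change in WACC = 12.5481% − 11.2849% = 1.2632 pp.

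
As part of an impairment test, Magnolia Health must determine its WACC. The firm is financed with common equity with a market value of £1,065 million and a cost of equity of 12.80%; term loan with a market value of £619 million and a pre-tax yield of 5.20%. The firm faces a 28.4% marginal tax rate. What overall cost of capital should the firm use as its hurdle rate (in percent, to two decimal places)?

9.46%

Total capital V = 1065 + 619 = 1684.
Equity: weight = 1065/1684 = 0.6324; cost = 12.8%.
Term loan: weight = 619/1684 = 0.3676; after-tax cost = 5.2% × (1 − 28.4%) = 3.7232%.
WACC = 0.6324 × 12.8000% + 0.3676 × 3.7232% = 9.4636%.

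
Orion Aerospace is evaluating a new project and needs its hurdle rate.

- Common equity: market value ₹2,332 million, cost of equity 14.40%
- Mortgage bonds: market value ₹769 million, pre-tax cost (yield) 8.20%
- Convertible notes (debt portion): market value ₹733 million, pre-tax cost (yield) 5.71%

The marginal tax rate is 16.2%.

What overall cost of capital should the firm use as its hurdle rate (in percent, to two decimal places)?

11.05%

Total capital V = 2332 + 769 + 733 = 3834.
Equity: weight = 2332/3834 = 0.6082; cost = 14.4%.
Mortgage bonds: weight = 769/3834 = 0.2006; after-tax cost = 8.2% × (1 − 16.2%) = 6.8716%.
Convertible notes (debt portion): weight = 733/3834 = 0.1912; after-tax cost = 5.71% × (1 − 16.2%) = 4.7850%.
WACC = 0.6082 × 14.4000% + 0.2006 × 6.8716% + 0.1912 × 4.7850% = 11.0518%.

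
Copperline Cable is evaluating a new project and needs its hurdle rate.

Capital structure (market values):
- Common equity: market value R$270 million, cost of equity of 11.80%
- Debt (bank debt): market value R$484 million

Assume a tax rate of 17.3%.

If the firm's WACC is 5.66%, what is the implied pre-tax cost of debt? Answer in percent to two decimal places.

2.70%

Total capital V = 270 + 484 = 754.
Equity weight = 270/754 = 0.3581.
Bank debt weight = 484/754 = 0.6419.
Equity contribution = 0.3581 × 11.8% = 4.2255%.
Remaining for debt = 5.66% − 4.2255% = 1.4345%.
Rd × (1 − 17.3%) × 0.6419 = 1.4345%  ⇒  Rd = 2.7023%.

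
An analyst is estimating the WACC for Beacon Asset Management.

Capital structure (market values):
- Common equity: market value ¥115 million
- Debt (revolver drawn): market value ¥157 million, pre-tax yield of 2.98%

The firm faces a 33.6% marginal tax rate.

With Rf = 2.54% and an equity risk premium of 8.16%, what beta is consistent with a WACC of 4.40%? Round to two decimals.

0.63

Total capital V = 115 + 157 = 272.
Equity weight = 115/272 = 0.4228.
Revolver drawn weight = 157/272 = 0.5772.
Debt contribution = 0.5772 × 2.98% × (1 − 33.6%) = 1.1421%.
Required equity contribution = 4.4% − 1.1421% = 3.2579%  ⇒  Re = 7.7056%.
CAPM: 7.7056% = 2.54% + β × 8.16%  ⇒  β = 0.6330.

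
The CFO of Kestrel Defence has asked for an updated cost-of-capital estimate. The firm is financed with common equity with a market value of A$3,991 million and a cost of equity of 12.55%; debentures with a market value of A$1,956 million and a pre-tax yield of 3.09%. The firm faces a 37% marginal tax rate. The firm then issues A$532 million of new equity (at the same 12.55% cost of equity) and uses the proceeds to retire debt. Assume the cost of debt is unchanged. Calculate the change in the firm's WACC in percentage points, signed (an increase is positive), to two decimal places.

Current WACC:
Total capital V = 3991 + 1956 = 5947.
Equity: weight = 3991/5947 = 0.6711; cost = 12.55%.
Debentures: weight = 1956/5947 = 0.3289; after-tax cost = 3.09% × (1 − 37%) = 1.9467%.
WACC = 0.6711 × 12.5500% + 0.3289 × 1.9467% = 9.0625%.
After the change:
Total capital V = 4523 + 1424 = 5947.
Equity: weight = 4523/5947 = 0.7606; cost = 12.55%.
Debentures: weight = 1424/5947 = 0.2394; after-tax cost = 3.09% × (1 − 37%) = 1.9467%.
WACC = 0.7606 × 12.5500% + 0.2394 × 1.9467% = 10.0111%.
Change in WACC = 10.0111% − 9.0625% = 0.9485 pp.

+0.95 pp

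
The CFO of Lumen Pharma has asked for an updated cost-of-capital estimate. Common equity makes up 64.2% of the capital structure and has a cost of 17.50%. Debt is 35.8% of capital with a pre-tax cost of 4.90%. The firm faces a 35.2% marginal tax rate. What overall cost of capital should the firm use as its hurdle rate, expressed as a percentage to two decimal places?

After-tax cost of debt = 4.9% × (1 − 35.2%) = 3.1752%.
WACC = 0.642 × 17.5000% + 0.358 × 3.1752% = 12.3717%.

12.37%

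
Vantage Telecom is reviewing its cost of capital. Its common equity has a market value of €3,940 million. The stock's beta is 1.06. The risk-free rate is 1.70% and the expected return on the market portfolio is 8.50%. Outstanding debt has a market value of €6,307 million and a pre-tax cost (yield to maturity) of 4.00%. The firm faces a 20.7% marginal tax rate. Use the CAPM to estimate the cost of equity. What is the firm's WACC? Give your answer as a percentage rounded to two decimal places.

5.38%

Market risk premium = 8.5% − 1.7% = 6.8%.
Cost of equity via CAPM: Re = 1.7% + 1.06 × 6.8% = 8.9080%.
Total capital V = 3940 + 6307 = 10247.
Equity: weight = 3940/10247 = 0.3845; cost = 8.908%.
Debt: weight = 6307/10247 = 0.6155; after-tax cost = 4% × (1 − 20.7%) = 3.1720%.
WACC = 0.3845 × 8.9080% + 0.6155 × 3.1720% = 5.3775%.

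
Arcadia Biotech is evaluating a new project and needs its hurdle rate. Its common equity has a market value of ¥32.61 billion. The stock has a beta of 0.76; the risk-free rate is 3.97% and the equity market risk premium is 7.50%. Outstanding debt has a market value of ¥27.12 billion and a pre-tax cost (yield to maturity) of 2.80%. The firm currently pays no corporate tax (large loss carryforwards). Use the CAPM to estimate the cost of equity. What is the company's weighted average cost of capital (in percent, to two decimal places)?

6.55%

Cost of equity via CAPM: Re = 3.97% + 0.76 × 7.5% = 9.6700%.
Total capital V = 32.61 + 27.12 = 59.73.
Equity: weight = 32.61/59.73 = 0.5460; cost = 9.67%.
Debt: weight = 27.12/59.73 = 0.4540; after-tax cost = 2.8% × (1 − 0%) = 2.8000%.
WACC = 0.5460 × 9.6700% + 0.4540 × 2.8000% = 6.5507%.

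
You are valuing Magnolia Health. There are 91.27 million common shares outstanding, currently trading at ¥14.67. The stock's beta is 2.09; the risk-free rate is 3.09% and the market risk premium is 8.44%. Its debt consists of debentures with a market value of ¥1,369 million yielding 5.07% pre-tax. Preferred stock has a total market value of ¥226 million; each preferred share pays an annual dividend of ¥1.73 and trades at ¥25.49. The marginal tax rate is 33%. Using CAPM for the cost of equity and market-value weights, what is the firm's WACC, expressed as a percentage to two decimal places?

11.57%

Cost of equity via CAPM: Re = 3.09% + 2.09 × 8.44% = 20.7296%.
Cost of preferred: Rp = 1.73 / 25.49 = 6.7870%.
Market value of equity E = 14.67 × 91.27m = 1338.9309m.
Total capital V = 1338.9309 + 226 + 1369 = 2933.9309.
Equity: weight = 1338.9309/2933.9309 = 0.4564; cost = 20.7296%.
Preferred: weight = 226/2933.9309 = 0.0770; cost = 6.787%.
Debentures: weight = 1369/2933.9309 = 0.4666; after-tax cost = 5.07% × (1 − 33%) = 3.3969%.
WACC = 0.4564 × 20.7296% + 0.0770 × 6.7870% + 0.4666 × 3.3969% = 11.5680%.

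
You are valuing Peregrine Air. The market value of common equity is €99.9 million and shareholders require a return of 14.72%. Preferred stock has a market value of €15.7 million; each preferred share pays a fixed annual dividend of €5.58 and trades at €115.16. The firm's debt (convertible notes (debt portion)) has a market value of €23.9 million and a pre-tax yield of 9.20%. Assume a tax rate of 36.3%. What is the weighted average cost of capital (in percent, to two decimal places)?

12.09%

Cost of preferred: Rp = 5.58 / 115.16 = 4.8454%.
Total capital V = 99.9 + 15.7 + 23.9 = 139.5.
Equity: weight = 99.9/139.5 = 0.7161; cost = 14.72%.
Preferred: weight = 15.7/139.5 = 0.1125; cost = 4.8454%.
Convertible notes (debt portion): weight = 23.9/139.5 = 0.1713; after-tax cost = 9.2% × (1 − 36.3%) = 5.8604%.
WACC = 0.7161 × 14.7200% + 0.1125 × 4.8454% + 0.1713 × 5.8604% = 12.0908%.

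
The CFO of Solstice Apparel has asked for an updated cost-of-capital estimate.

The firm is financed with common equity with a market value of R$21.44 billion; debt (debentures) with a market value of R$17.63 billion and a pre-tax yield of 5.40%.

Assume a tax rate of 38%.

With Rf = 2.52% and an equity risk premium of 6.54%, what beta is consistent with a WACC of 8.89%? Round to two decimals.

Total capital V = 21.44 + 17.63 = 39.07.
Equity weight = 21.44/39.07 = 0.5488.
Debentures weight = 17.63/39.07 = 0.4512.
Debt contribution = 0.4512 × 5.4% × (1 − 38%) = 1.5108%.
Required equity contribution = 8.89% − 1.5108% = 7.3792%  ⇒  Re = 13.4472%.
CAPM: 13.4472% = 2.52% + β × 6.54%  ⇒  β = 1.6708.

1.67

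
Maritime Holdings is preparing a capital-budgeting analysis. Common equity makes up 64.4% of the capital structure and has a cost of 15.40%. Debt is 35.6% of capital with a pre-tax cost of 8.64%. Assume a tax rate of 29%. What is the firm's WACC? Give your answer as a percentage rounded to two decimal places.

12.10%

After-tax cost of debt = 8.64% × (1 − 29%) = 6.1344%.
WACC = 0.644 × 15.4000% + 0.356 × 6.1344% = 12.1014%.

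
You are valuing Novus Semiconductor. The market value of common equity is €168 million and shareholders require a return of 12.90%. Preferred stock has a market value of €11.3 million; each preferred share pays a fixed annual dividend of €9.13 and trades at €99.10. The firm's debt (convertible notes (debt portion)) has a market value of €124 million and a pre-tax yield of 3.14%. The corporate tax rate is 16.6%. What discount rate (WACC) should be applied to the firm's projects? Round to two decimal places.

8.56%

Cost of preferred: Rp = 9.13 / 99.1 = 9.2129%.
Total capital V = 168 + 11.3 + 124 = 303.3.
Equity: weight = 168/303.3 = 0.5539; cost = 12.9%.
Preferred: weight = 11.3/303.3 = 0.0373; cost = 9.2129%.
Convertible notes (debt portion): weight = 124/303.3 = 0.4088; after-tax cost = 3.14% × (1 − 16.6%) = 2.6188%.
WACC = 0.5539 × 12.9000% + 0.0373 × 9.2129% + 0.4088 × 2.6188% = 8.5593%.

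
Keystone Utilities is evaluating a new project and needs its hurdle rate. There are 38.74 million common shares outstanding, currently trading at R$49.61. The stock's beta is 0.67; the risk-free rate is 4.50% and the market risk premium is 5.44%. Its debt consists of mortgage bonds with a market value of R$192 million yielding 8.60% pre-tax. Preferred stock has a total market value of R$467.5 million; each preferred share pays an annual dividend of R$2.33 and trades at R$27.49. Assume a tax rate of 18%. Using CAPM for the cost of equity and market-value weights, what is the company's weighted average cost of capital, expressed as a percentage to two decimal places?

Cost of equity via CAPM: Re = 4.5% + 0.67 × 5.44% = 8.1448%.
Cost of preferred: Rp = 2.33 / 27.49 = 8.4758%.
Market value of equity E = 49.61 × 38.74m = 1921.8914m.
Total capital V = 1921.8914 + 467.5 + 192 = 2581.3914.
Equity: weight = 1921.8914/2581.3914 = 0.7445; cost = 8.1448%.
Preferred: weight = 467.5/2581.3914 = 0.1811; cost = 8.4758%.
Mortgage bonds: weight = 192/2581.3914 = 0.0744; after-tax cost = 8.6% × (1 − 18%) = 7.0520%.
WACC = 0.7445 × 8.1448% + 0.1811 × 8.4758% + 0.0744 × 7.0520% = 8.1235%.

8.12%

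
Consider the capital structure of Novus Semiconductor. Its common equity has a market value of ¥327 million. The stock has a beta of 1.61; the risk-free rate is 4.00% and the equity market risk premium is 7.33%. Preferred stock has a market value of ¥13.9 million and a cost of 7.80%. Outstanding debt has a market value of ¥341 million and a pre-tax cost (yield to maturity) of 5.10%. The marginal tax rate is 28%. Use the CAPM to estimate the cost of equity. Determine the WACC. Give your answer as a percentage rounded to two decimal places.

Cost of equity via CAPM: Re = 4.0% + 1.61 × 7.33% = 15.8013%.
Total capital V = 327 + 13.9 + 341 = 681.9.
Equity: weight = 327/681.9 = 0.4795; cost = 15.8013%.
Preferred: weight = 13.9/681.9 = 0.0204; cost = 7.8%.
Debt: weight = 341/681.9 = 0.5001; after-tax cost = 5.1% × (1 − 28%) = 3.6720%.
WACC = 0.4795 × 15.8013% + 0.0204 × 7.8000% + 0.5001 × 3.6720% = 9.5727%.

9.57%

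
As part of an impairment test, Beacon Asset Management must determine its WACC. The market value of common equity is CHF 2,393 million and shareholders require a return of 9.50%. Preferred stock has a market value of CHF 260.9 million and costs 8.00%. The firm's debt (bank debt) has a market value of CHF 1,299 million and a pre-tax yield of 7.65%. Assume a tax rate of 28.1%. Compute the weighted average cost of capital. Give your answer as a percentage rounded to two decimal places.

Total capital V = 2393 + 260.9 + 1299 = 3952.9.
Equity: weight = 2393/3952.9 = 0.6054; cost = 9.5%.
Preferred: weight = 260.9/3952.9 = 0.0660; cost = 8%.
Bank debt: weight = 1299/3952.9 = 0.3286; after-tax cost = 7.65% × (1 − 28.1%) = 5.5004%.
WACC = 0.6054 × 9.5000% + 0.0660 × 8.0000% + 0.3286 × 5.5004% = 8.0866%.

8.09%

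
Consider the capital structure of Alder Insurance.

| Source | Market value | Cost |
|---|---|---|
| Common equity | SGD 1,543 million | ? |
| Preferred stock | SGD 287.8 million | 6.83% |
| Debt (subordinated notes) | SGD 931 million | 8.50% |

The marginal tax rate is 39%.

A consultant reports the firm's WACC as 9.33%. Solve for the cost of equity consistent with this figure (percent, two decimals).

12.30%

Total capital V = 1543 + 287.8 + 931 = 2761.8.
Equity weight = 1543/2761.8 = 0.5587.
Preferred weight = 287.8/2761.8 = 0.1042.
Subordinated notes weight = 931/2761.8 = 0.3371.
Debt contribution = 0.3371 × 8.5% × (1 − 39%) = 1.7479%.
Preferred contribution = 0.1042 × 6.83% = 0.7117%.
Required equity contribution = 9.33% − 2.4596% = 6.8704%.
Re = 6.8704% / 0.5587 = 12.2973%.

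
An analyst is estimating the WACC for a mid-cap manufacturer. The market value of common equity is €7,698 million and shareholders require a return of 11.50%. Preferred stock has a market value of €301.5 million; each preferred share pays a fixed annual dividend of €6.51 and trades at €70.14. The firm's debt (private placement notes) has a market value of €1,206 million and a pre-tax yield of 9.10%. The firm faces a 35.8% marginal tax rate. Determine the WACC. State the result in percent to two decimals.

10.69%

Cost of preferred: Rp = 6.51 / 70.14 = 9.2814%.
Total capital V = 7698 + 301.5 + 1206 = 9205.5.
Equity: weight = 7698/9205.5 = 0.8362; cost = 11.5%.
Preferred: weight = 301.5/9205.5 = 0.0328; cost = 9.2814%.
Private placement notes: weight = 1206/9205.5 = 0.1310; after-tax cost = 9.1% × (1 − 35.8%) = 5.8422%.
WACC = 0.8362 × 11.5000% + 0.0328 × 9.2814% + 0.1310 × 5.8422% = 10.6861%.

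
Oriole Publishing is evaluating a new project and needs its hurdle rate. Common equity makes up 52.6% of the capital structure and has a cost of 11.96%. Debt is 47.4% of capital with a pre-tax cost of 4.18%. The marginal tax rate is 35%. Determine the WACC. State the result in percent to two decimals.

After-tax cost of debt = 4.18% × (1 − 35%) = 2.7170%.
WACC = 0.526 × 11.9600% + 0.474 × 2.7170% = 7.5788%.

7.58%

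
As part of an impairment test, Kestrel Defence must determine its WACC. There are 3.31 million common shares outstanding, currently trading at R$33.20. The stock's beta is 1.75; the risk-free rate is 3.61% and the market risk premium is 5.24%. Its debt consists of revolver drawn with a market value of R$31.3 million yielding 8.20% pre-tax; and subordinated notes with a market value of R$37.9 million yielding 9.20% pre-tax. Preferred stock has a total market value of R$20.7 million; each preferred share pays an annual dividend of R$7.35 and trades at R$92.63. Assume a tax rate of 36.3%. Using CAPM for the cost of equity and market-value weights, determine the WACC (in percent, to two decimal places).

Cost of equity via CAPM: Re = 3.61% + 1.75 × 5.24% = 12.7800%.
Cost of preferred: Rp = 7.35 / 92.63 = 7.9348%.
Market value of equity E = 33.2 × 3.31m = 109.892m.
Total capital V = 109.892 + 20.7 + 31.3 + 37.9 = 199.792.
Equity: weight = 109.892/199.792 = 0.5500; cost = 12.78%.
Preferred: weight = 20.7/199.792 = 0.1036; cost = 7.9348%.
Revolver drawn: weight = 31.3/199.792 = 0.1567; after-tax cost = 8.2% × (1 − 36.3%) = 5.2234%.
Subordinated notes: weight = 37.9/199.792 = 0.1897; after-tax cost = 9.2% × (1 − 36.3%) = 5.8604%.
WACC = 0.5500 × 12.7800% + 0.1036 × 7.9348% + 0.1567 × 5.2234% + 0.1897 × 5.8604% = 9.7815%.

9.78%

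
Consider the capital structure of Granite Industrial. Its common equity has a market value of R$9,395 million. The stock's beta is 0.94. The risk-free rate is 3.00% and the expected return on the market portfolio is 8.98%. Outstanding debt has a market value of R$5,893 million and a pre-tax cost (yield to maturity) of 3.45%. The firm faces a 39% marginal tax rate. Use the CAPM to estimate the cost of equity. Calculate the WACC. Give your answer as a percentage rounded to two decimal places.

6.11%

Market risk premium = 8.98% − 3.0% = 5.98%.
Cost of equity via CAPM: Re = 3.0% + 0.94 × 5.98% = 8.6212%.
Total capital V = 9395 + 5893 = 15288.
Equity: weight = 9395/15288 = 0.6145; cost = 8.6212%.
Debt: weight = 5893/15288 = 0.3855; after-tax cost = 3.45% × (1 − 39%) = 2.1045%.
WACC = 0.6145 × 8.6212% + 0.3855 × 2.1045% = 6.1092%.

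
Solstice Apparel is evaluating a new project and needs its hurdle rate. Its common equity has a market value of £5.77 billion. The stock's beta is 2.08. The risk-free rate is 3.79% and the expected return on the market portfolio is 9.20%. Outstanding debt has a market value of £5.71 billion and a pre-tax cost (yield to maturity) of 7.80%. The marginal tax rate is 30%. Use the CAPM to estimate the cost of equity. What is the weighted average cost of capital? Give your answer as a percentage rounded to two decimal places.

10.28%

Market risk premium = 9.2% − 3.79% = 5.41%.
Cost of equity via CAPM: Re = 3.79% + 2.08 × 5.41% = 15.0428%.
Total capital V = 5.77 + 5.71 = 11.48.
Equity: weight = 5.77/11.48 = 0.5026; cost = 15.0428%.
Debt: weight = 5.71/11.48 = 0.4974; after-tax cost = 7.8% × (1 − 30%) = 5.4600%.
WACC = 0.5026 × 15.0428% + 0.4974 × 5.4600% = 10.2764%.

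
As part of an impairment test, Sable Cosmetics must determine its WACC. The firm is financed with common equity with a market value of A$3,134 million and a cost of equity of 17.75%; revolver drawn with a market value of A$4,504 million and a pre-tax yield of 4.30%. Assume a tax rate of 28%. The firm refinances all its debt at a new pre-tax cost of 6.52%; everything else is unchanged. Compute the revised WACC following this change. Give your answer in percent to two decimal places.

10.05%

After the change:
Total capital V = 3134 + 4504 = 7638.
Equity: weight = 3134/7638 = 0.4103; cost = 17.75%.
Revolver drawn: weight = 4504/7638 = 0.5897; after-tax cost = 6.52% × (1 − 28%) = 4.6944%.
WACC = 0.4103 × 17.7500% + 0.5897 × 4.6944% = 10.0513%.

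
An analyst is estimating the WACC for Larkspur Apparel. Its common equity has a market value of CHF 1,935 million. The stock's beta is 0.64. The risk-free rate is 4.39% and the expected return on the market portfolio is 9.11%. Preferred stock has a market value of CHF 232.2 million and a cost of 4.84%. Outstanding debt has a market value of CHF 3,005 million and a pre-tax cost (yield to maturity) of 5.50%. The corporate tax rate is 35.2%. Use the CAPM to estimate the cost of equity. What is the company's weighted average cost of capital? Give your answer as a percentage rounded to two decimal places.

5.06%

Market risk premium = 9.11% − 4.39% = 4.72%.
Cost of equity via CAPM: Re = 4.39% + 0.64 × 4.72% = 7.4108%.
Total capital V = 1935 + 232.2 + 3005 = 5172.2.
Equity: weight = 1935/5172.2 = 0.3741; cost = 7.4108%.
Preferred: weight = 232.2/5172.2 = 0.0449; cost = 4.84%.
Debt: weight = 3005/5172.2 = 0.5810; after-tax cost = 5.5% × (1 − 35.2%) = 3.5640%.
WACC = 0.3741 × 7.4108% + 0.0449 × 4.8400% + 0.5810 × 3.5640% = 5.0604%.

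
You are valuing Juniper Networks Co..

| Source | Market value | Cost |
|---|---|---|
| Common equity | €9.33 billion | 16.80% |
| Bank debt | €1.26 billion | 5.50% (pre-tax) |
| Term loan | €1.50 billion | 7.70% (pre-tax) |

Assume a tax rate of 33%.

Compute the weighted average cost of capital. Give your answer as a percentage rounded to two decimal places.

13.99%

Total capital V = 9.33 + 1.26 + 1.5 = 12.09.
Equity: weight = 9.33/12.09 = 0.7717; cost = 16.8%.
Bank debt: weight = 1.26/12.09 = 0.1042; after-tax cost = 5.5% × (1 − 33%) = 3.6850%.
Term loan: weight = 1.5/12.09 = 0.1241; after-tax cost = 7.7% × (1 − 33%) = 5.1590%.
WACC = 0.7717 × 16.8000% + 0.1042 × 3.6850% + 0.1241 × 5.1590% = 13.9889%.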